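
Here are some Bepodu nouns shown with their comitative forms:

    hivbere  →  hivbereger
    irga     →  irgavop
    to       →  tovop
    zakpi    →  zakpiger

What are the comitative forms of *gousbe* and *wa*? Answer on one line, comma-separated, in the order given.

The pattern is front/back vowel harmony: -ger when the last vowel of the stem is a front vowel (*hivbere*, *zakpi*); -vop when the last vowel of the stem is a back vowel (*irga*, *to*).
*gousbe* — last vowel /e/ (a front vowel) → -ger → *gousbeger*.
*wa* — last vowel /a/ (a back vowel) → -vop → *wavop*.

gousbeger, wavop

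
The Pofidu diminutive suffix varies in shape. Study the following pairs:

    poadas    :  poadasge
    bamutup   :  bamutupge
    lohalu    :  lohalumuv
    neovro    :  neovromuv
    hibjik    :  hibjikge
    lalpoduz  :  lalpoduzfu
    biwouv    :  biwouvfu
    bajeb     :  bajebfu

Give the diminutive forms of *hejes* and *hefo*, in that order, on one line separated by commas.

The alternation tracks the final sound of the stem — -ge when the stem ends in a voiceless consonant (*poadas*, *bamutup*, *hibjik*); -fu when the stem ends in a voiced consonant (*lalpoduz*, *biwouv*, *bajeb*); -muv when the stem ends in a vowel (*lohalu*, *neovro*).
Since the final sound of *hejes* is /s/ (a voiceless consonant), it takes -ge, giving *hejesge*.
The final sound of *hefo* is /o/, which is a vowel, so the suffix is -muv, giving *hefomuv*.

hejesge, hefomuv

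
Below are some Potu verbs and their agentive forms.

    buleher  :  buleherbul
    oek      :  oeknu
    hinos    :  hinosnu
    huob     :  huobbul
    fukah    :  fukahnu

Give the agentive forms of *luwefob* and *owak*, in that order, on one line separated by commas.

Looking at the final consonant of each stem: -nu when the stem ends in a voiceless consonant (*oek*, *hinos*, *fukah*); -bul when the stem ends in a voiced consonant (*buleher*, *huob*).
The final consonant of *luwefob* is /b/, which is voiced, so the suffix is -bul, giving *luwefobbul*.
*owak* — final consonant /k/ (voiceless) → -nu → *owaknu*.

luwefobbul, owaknu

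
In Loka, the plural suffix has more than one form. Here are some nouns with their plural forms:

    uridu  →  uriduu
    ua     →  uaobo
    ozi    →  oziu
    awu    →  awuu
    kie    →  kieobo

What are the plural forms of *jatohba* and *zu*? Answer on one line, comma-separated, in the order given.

The alternation tracks the last vowel of the stem — -u when the last vowel of the stem is a high vowel (*uridu*, *ozi*, *awu*); -obo when the last vowel of the stem is a non-high vowel (*ua*, *kie*).
The last vowel of *jatohba* is /a/, which is a non-high vowel, so the suffix is -obo, giving *jatohbaobo*.
Since the last vowel of *zu* is /u/ (a high vowel), it takes -u, giving *zuu*.

jatohbaobo, zuu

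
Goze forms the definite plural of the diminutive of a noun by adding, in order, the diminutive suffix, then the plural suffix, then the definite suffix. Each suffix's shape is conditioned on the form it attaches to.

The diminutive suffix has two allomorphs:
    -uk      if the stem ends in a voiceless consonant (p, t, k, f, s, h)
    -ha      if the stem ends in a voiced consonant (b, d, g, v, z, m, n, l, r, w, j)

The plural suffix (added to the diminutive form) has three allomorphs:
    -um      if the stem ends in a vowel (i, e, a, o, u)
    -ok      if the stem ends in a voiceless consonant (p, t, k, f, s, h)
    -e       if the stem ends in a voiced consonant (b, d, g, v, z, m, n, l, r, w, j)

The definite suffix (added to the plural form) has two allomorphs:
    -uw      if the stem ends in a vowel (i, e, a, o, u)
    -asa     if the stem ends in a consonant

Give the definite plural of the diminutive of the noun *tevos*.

tevosukokasa

Since the final consonant of *tevos* is /s/ (voiceless), it takes -uk, giving *tevosuk*.
The diminutive form *tevosuk*: final sound = /k/, a voiceless consonant → -ok → *tevosukok*.
The plural form *tevosukok* — final sound /k/ (a consonant) → -asa → *tevosukokasa*.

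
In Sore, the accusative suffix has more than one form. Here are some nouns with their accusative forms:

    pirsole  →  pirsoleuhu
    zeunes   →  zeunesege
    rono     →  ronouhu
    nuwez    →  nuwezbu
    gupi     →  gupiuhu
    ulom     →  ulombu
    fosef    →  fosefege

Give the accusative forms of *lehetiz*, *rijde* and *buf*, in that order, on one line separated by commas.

The suffix is conditioned by the final sound: -ege when the stem ends in a voiceless consonant (*zeunes*, *fosef*); -bu when the stem ends in a voiced consonant (*nuwez*, *ulom*); -uhu when the stem ends in a vowel (*pirsole*, *rono*, *gupi*).
The final sound of *lehetiz* is /z/, which is a voiced consonant, so the suffix is -bu, giving *lehetizbu*.
*rijde* — final sound /e/ (a vowel) → -uhu → *rijdeuhu*.
*buf* — final sound /f/ (a voiceless consonant) → -ege → *bufege*.

lehetizbu, rijdeuhu, bufege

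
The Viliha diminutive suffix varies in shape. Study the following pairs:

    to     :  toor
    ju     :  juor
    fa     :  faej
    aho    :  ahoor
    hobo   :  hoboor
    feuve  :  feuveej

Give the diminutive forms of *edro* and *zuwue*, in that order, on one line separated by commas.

edroor, zuwueej

The pattern is rounding harmony: -or when the last vowel of the stem is a rounded vowel (*to*, *ju*, *aho*, *hobo*); -ej when the last vowel of the stem is an unrounded vowel (*fa*, *feuve*).
Since the last vowel of *edro* is /o/ (a rounded vowel), it takes -or, giving *edroor*.
Since the last vowel of *zuwue* is /e/ (an unrounded vowel), it takes -ej, giving *zuwueej*.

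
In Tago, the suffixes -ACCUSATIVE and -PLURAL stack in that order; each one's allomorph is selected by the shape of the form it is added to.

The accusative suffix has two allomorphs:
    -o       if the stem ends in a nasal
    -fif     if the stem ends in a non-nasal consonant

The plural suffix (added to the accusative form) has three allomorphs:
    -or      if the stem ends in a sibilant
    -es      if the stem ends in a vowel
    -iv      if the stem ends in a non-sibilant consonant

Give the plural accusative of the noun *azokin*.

*azokin* — final consonant /n/ (a nasal) → -o → *azokino*.
The accusative form *azokino* — final sound /o/ (a vowel) → -es → *azokinoes*.

azokinoes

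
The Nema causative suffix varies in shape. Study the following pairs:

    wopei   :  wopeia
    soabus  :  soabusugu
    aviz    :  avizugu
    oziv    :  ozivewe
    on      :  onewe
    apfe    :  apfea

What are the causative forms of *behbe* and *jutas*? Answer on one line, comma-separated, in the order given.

behbea, jutasugu

The alternation tracks the final sound of the stem — -ugu when the stem ends in a sibilant (*soabus*, *aviz*); -ewe when the stem ends in a non-sibilant consonant (*oziv*, *on*); -a when the stem ends in a vowel (*wopei*, *apfe*).
The final sound of *behbe* is /e/, which is a vowel, so the suffix is -a, giving *behbea*.
Since the final sound of *jutas* is /s/ (a sibilant), it takes -ugu, giving *jutasugu*.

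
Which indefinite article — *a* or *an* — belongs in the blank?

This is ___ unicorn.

a

The indefinite article is chosen by the initial *sound* of the following word, not its spelling.
*unicorn* begins with the sound /juː/ (u pronounced /juː/) — a consonant sound.
So the article is *a*: This is a unicorn.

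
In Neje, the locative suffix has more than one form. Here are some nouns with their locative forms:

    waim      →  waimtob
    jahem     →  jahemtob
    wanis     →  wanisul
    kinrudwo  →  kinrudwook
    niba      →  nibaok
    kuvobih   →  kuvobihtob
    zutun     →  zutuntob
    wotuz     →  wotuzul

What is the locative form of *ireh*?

irehtob

The pattern is sibilance of the final sound: -ul when the stem ends in a sibilant (*wanis*, *wotuz*); -tob when the stem ends in a non-sibilant consonant (*waim*, *jahem*, *kuvobih*, *zutun*); -ok when the stem ends in a vowel (*kinrudwo*, *niba*).
Since the final sound of *ireh* is /h/ (a non-sibilant consonant), it takes -tob, giving *irehtob*.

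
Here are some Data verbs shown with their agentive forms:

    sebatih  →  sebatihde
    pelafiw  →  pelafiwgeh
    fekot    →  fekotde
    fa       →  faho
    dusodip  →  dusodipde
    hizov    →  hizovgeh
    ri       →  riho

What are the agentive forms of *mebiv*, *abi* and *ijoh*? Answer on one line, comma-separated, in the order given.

The pattern is voicing of the final sound: -de when the stem ends in a voiceless consonant (*sebatih*, *fekot*, *dusodip*); -geh when the stem ends in a voiced consonant (*pelafiw*, *hizov*); -ho when the stem ends in a vowel (*fa*, *ri*).
*mebiv* — final sound /v/ (a voiced consonant) → -geh → *mebivgeh*.
The final sound of *abi* is /i/, which is a vowel, so the suffix is -ho, giving *abiho*.
Since the final sound of *ijoh* is /h/ (a voiceless consonant), it takes -de, giving *ijohde*.

mebivgeh, abiho, ijohde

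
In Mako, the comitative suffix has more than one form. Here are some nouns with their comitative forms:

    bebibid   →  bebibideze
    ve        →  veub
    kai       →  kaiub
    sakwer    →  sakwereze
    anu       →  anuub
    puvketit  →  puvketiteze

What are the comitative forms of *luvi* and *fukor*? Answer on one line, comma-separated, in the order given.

luviub, fukoreze

The alternation tracks the final sound of the stem — -eze when the stem ends in a consonant (*bebibid*, *sakwer*, *puvketit*); -ub when the stem ends in a vowel (*ve*, *kai*, *anu*).
*luvi*: final sound = /i/, a vowel → -ub → *luviub*.
*fukor* — final sound /r/ (a consonant) → -eze → *fukoreze*.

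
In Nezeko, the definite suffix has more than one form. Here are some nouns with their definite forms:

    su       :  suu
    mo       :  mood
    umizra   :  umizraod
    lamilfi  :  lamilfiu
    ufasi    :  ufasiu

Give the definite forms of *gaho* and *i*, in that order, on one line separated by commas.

gahood, iu

The suffix is conditioned by the last vowel: -u when the last vowel of the stem is a high vowel (*su*, *lamilfi*, *ufasi*); -od when the last vowel of the stem is a non-high vowel (*mo*, *umizra*).
*gaho* — last vowel /o/ (a non-high vowel) → -od → *gahood*.
*i* — last vowel /i/ (a high vowel) → -u → *iu*.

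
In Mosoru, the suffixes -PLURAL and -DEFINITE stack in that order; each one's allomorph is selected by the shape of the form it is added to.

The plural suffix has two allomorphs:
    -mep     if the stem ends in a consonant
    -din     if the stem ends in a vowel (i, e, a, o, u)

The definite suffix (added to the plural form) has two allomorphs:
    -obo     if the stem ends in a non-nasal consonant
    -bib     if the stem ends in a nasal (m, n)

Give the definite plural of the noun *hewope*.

hewopedinbib

Since the final sound of *hewope* is /e/ (a vowel), it takes -din, giving *hewopedin*.
Since the final consonant of the plural form *hewopedin* is /n/ (a nasal), it takes -bib, giving *hewopedinbib*.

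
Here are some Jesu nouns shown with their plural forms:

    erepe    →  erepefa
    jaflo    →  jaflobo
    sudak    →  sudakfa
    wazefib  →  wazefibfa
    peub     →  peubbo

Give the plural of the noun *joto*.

The alternation tracks the last vowel of the stem — -bo when the last vowel of the stem is a rounded vowel (*jaflo*, *peub*); -fa when the last vowel of the stem is an unrounded vowel (*erepe*, *sudak*, *wazefib*).
*joto* — last vowel /o/ (a rounded vowel) → -bo → *jotobo*.

jotobo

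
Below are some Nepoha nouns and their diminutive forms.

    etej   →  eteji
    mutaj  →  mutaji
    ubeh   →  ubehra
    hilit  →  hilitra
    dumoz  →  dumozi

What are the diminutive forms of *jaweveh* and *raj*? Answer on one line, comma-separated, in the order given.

Looking at the final consonant of each stem: -ra when the stem ends in a voiceless consonant (*ubeh*, *hilit*); -i when the stem ends in a voiced consonant (*etej*, *mutaj*, *dumoz*).
*jaweveh*: final consonant = /h/, voiceless → -ra → *jawevehra*.
Since the final consonant of *raj* is /j/ (voiced), it takes -i, giving *raji*.

jawevehra, raji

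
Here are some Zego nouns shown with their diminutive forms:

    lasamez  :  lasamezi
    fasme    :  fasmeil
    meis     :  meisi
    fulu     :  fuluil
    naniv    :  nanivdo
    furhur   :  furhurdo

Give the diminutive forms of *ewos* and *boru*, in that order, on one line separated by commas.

The alternation tracks the final sound of the stem — -i when the stem ends in a sibilant (*lasamez*, *meis*); -do when the stem ends in a non-sibilant consonant (*naniv*, *furhur*); -il when the stem ends in a vowel (*fasme*, *fulu*).
*ewos* — final sound /s/ (a sibilant) → -i → *ewosi*.
Since the final sound of *boru* is /u/ (a vowel), it takes -il, giving *boruil*.

ewosi, boruil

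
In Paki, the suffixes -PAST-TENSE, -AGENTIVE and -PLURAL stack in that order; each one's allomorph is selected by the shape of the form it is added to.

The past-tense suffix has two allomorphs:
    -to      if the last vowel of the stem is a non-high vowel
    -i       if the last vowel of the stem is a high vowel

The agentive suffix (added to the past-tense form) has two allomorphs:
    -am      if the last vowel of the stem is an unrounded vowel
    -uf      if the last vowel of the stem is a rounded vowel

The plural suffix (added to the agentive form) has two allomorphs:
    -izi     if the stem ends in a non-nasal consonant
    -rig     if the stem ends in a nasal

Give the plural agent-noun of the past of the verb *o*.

otoufizi

*o*: last vowel = /o/, a non-high vowel → -to → *oto*.
The past-tense form *oto* — last vowel /o/ (a rounded vowel) → -uf → *otouf*.
The agentive form *otouf*: final consonant = /f/, non-nasal → -izi → *otoufizi*.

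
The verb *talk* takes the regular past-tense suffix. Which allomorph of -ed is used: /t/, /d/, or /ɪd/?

/t/

The stem *talk* ends in a voiceless consonant other than /t/.
The -ed suffix is realized as /ɪd/ after /t, d/; as /t/ after other voiceless consonants; and as /d/ after other voiced sounds.
So -ed on *talk* is pronounced /t/.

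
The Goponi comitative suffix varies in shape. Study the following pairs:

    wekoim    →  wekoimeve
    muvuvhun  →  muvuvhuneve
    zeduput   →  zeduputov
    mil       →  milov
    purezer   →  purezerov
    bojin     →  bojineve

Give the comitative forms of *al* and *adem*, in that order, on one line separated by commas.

alov, ademeve

The pattern is nasality of the final consonant: -eve when the stem ends in a nasal (*wekoim*, *muvuvhun*, *bojin*); -ov when the stem ends in a non-nasal consonant (*zeduput*, *mil*, *purezer*).
The final consonant of *al* is /l/, which is non-nasal, so the suffix is -ov, giving *alov*.
*adem*: final consonant = /m/, a nasal → -eve → *ademeve*.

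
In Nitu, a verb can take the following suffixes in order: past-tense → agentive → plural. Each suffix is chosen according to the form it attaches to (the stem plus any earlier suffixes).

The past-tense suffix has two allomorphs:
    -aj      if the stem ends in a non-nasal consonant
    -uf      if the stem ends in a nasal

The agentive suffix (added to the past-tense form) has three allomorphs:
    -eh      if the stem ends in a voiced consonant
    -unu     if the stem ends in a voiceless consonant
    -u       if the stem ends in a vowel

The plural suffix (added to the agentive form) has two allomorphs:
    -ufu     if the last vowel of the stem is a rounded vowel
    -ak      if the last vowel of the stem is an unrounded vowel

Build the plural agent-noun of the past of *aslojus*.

aslojusajehak

*aslojus*: final consonant = /s/, non-nasal → -aj → *aslojusaj*.
Since the final sound of the past-tense form *aslojusaj* is /j/ (a voiced consonant), it takes -eh, giving *aslojusajeh*.
Since the last vowel of the agentive form *aslojusajeh* is /e/ (an unrounded vowel), it takes -ak, giving *aslojusajehak*.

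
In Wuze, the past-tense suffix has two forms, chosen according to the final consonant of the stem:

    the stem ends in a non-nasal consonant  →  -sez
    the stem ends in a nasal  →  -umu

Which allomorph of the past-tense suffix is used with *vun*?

Since the final consonant of *vun* is /n/ (a nasal), it takes -umu.

-umu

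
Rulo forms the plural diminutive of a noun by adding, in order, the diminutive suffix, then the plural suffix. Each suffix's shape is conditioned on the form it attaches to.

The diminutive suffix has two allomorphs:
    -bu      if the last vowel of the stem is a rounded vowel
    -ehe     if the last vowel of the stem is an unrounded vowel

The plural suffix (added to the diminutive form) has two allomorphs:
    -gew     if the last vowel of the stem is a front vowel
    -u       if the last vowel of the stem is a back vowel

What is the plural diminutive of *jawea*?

The last vowel of *jawea* is /a/, which is an unrounded vowel, so the diminutive suffix is -ehe, giving *jaweaehe*.
The last vowel of the diminutive form *jaweaehe* is /e/, which is a front vowel, so the plural suffix is -gew, giving *jaweaehegew*.

jaweaehegew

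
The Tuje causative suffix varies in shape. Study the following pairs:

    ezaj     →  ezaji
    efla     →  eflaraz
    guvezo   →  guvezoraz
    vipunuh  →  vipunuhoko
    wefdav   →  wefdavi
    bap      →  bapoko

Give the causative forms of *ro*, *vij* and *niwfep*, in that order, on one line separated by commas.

roraz, viji, niwfepoko

Looking at the final sound of each stem: -oko when the stem ends in a voiceless consonant (*vipunuh*, *bap*); -i when the stem ends in a voiced consonant (*ezaj*, *wefdav*); -raz when the stem ends in a vowel (*efla*, *guvezo*).
Since the final sound of *ro* is /o/ (a vowel), it takes -raz, giving *roraz*.
*vij*: final sound = /j/, a voiced consonant → -i → *viji*.
*niwfep*: final sound = /p/, a voiceless consonant → -oko → *niwfepoko*.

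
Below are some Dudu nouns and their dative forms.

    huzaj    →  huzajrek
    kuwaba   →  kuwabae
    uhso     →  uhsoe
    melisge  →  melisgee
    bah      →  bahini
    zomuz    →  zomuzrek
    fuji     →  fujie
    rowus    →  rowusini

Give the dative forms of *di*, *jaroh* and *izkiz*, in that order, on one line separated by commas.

The alternation tracks the final sound of the stem — -ini when the stem ends in a voiceless consonant (*bah*, *rowus*); -rek when the stem ends in a voiced consonant (*huzaj*, *zomuz*); -e when the stem ends in a vowel (*kuwaba*, *uhso*, *melisge*, *fuji*).
*di* — final sound /i/ (a vowel) → -e → *die*.
The final sound of *jaroh* is /h/, which is a voiceless consonant, so the suffix is -ini, giving *jarohini*.
The final sound of *izkiz* is /z/, which is a voiced consonant, so the suffix is -rek, giving *izkizrek*.

die, jarohini, izkizrek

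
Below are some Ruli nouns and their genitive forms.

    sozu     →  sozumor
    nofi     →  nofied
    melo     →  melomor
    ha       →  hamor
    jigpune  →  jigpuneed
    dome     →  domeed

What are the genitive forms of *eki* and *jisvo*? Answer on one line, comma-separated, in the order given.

The pattern is front/back vowel harmony: -ed when the last vowel of the stem is a front vowel (*nofi*, *jigpune*, *dome*); -mor when the last vowel of the stem is a back vowel (*sozu*, *melo*, *ha*).
Since the last vowel of *eki* is /i/ (a front vowel), it takes -ed, giving *ekied*.
*jisvo*: last vowel = /o/, a back vowel → -mor → *jisvomor*.

ekied, jisvomor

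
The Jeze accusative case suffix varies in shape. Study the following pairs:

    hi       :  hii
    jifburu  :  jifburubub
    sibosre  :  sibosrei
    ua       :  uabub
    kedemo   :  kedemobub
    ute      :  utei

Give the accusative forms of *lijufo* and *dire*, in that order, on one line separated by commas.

lijufobub, direi

The suffix is conditioned by the last vowel: -i when the last vowel of the stem is a front vowel (*hi*, *sibosre*, *ute*); -bub when the last vowel of the stem is a back vowel (*jifburu*, *ua*, *kedemo*).
Since the last vowel of *lijufo* is /o/ (a back vowel), it takes -bub, giving *lijufobub*.
*dire* — last vowel /e/ (a front vowel) → -i → *direi*.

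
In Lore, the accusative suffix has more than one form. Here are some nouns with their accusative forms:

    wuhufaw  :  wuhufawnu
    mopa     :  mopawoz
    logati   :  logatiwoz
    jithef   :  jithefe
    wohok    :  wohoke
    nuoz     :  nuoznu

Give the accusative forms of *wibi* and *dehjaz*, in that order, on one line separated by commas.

wibiwoz, dehjaznu

The alternation tracks the final sound of the stem — -e when the stem ends in a voiceless consonant (*jithef*, *wohok*); -nu when the stem ends in a voiced consonant (*wuhufaw*, *nuoz*); -woz when the stem ends in a vowel (*mopa*, *logati*).
The final sound of *wibi* is /i/, which is a vowel, so the suffix is -woz, giving *wibiwoz*.
The final sound of *dehjaz* is /z/, which is a voiced consonant, so the suffix is -nu, giving *dehjaznu*.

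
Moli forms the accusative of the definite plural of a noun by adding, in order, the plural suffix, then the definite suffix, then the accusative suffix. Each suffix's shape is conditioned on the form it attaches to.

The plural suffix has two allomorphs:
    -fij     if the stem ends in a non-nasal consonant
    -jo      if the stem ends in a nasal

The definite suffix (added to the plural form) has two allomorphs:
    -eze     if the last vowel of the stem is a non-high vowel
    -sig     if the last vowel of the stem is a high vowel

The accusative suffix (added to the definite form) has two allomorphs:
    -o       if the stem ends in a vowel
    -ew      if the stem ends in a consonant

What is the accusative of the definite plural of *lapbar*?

lapbarfijsigew

*lapbar*: final consonant = /r/, non-nasal → -fij → *lapbarfij*.
The plural form *lapbarfij*: last vowel = /i/, a high vowel → -sig → *lapbarfijsig*.
The definite form *lapbarfijsig* — final sound /g/ (a consonant) → -ew → *lapbarfijsigew*.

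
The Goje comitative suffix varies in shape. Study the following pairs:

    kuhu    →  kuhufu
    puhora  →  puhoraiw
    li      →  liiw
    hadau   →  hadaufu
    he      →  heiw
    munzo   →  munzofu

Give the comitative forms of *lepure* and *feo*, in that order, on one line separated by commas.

Looking at the last vowel of each stem: -fu when the last vowel of the stem is a rounded vowel (*kuhu*, *hadau*, *munzo*); -iw when the last vowel of the stem is an unrounded vowel (*puhora*, *li*, *he*).
*lepure*: last vowel = /e/, an unrounded vowel → -iw → *lepureiw*.
*feo*: last vowel = /o/, a rounded vowel → -fu → *feofu*.

lepureiw, feofu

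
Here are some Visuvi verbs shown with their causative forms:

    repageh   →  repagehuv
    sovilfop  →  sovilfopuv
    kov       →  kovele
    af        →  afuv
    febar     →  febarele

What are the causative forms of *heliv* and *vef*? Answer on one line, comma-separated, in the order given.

Looking at the final consonant of each stem: -uv when the stem ends in a voiceless consonant (*repageh*, *sovilfop*, *af*); -ele when the stem ends in a voiced consonant (*kov*, *febar*).
The final consonant of *heliv* is /v/, which is voiced, so the suffix is -ele, giving *helivele*.
Since the final consonant of *vef* is /f/ (voiceless), it takes -uv, giving *vefuv*.

helivele, vefuv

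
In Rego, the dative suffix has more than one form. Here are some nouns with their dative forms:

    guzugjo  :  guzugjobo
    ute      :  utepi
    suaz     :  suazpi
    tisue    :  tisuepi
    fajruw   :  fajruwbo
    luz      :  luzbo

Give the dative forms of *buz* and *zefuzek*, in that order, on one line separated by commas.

buzbo, zefuzekpi

The pattern is rounding harmony: -bo when the last vowel of the stem is a rounded vowel (*guzugjo*, *fajruw*, *luz*); -pi when the last vowel of the stem is an unrounded vowel (*ute*, *suaz*, *tisue*).
*buz*: last vowel = /u/, a rounded vowel → -bo → *buzbo*.
Since the last vowel of *zefuzek* is /e/ (an unrounded vowel), it takes -pi, giving *zefuzekpi*.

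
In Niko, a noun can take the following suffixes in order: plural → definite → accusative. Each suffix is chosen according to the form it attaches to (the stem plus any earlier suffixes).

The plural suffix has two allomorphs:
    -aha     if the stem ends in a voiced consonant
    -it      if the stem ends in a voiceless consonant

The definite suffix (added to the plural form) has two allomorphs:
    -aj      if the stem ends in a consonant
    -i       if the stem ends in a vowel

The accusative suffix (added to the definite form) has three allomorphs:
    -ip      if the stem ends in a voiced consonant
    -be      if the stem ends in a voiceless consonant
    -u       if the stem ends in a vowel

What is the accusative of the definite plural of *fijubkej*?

fijubkejahaiu

Since the final consonant of *fijubkej* is /j/ (voiced), it takes -aha, giving *fijubkejaha*.
Since the final sound of the plural form *fijubkejaha* is /a/ (a vowel), it takes -i, giving *fijubkejahai*.
Since the final sound of the definite form *fijubkejahai* is /i/ (a vowel), it takes -u, giving *fijubkejahaiu*.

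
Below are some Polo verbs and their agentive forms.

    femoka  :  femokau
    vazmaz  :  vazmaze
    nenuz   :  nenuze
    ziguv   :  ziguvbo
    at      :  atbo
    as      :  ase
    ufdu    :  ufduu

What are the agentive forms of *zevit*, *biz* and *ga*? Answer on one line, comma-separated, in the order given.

The suffix is conditioned by the final sound: -e when the stem ends in a sibilant (*vazmaz*, *nenuz*, *as*); -bo when the stem ends in a non-sibilant consonant (*ziguv*, *at*); -u when the stem ends in a vowel (*femoka*, *ufdu*).
*zevit* — final sound /t/ (a non-sibilant consonant) → -bo → *zevitbo*.
*biz* — final sound /z/ (a sibilant) → -e → *bize*.
The final sound of *ga* is /a/, which is a vowel, so the suffix is -u, giving *gau*.

zevitbo, bize, gau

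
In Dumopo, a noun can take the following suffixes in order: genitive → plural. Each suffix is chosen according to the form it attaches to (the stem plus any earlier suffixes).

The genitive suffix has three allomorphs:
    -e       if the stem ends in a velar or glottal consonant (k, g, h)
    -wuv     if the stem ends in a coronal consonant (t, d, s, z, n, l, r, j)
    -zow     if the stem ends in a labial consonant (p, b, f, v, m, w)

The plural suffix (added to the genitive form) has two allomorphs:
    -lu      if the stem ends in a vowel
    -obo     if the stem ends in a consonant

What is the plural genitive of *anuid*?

anuidwuvobo

Since the final consonant of *anuid* is /d/ (coronal), it takes -wuv, giving *anuidwuv*.
Since the final sound of the genitive form *anuidwuv* is /v/ (a consonant), it takes -obo, giving *anuidwuvobo*.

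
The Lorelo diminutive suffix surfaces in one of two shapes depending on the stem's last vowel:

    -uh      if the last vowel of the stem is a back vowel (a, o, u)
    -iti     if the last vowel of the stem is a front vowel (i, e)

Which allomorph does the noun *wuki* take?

The last vowel of *wuki* is /i/, which is a front vowel, so the suffix is -iti.

-iti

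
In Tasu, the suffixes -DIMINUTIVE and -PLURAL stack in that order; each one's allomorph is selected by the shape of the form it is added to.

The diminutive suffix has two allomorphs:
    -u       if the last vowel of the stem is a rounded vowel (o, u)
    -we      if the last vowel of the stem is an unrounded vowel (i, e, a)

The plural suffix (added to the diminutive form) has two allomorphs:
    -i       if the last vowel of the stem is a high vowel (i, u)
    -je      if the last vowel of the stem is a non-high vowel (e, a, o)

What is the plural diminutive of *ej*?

Since the last vowel of *ej* is /e/ (an unrounded vowel), it takes -we, giving *ejwe*.
The diminutive form *ejwe* — last vowel /e/ (a non-high vowel) → -je → *ejweje*.

ejweje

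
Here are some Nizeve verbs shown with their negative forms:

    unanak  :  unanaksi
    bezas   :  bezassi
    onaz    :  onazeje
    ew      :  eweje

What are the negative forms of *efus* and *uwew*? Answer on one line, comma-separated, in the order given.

The suffix is conditioned by the final consonant: -si when the stem ends in a voiceless consonant (*unanak*, *bezas*); -eje when the stem ends in a voiced consonant (*onaz*, *ew*).
Since the final consonant of *efus* is /s/ (voiceless), it takes -si, giving *efussi*.
Since the final consonant of *uwew* is /w/ (voiced), it takes -eje, giving *uweweje*.

efussi, uweweje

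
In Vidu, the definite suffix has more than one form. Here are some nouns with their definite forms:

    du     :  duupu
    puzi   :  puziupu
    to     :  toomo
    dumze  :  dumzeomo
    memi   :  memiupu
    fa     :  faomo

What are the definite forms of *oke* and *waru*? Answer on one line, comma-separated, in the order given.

Looking at the last vowel of each stem: -upu when the last vowel of the stem is a high vowel (*du*, *puzi*, *memi*); -omo when the last vowel of the stem is a non-high vowel (*to*, *dumze*, *fa*).
Since the last vowel of *oke* is /e/ (a non-high vowel), it takes -omo, giving *okeomo*.
*waru*: last vowel = /u/, a high vowel → -upu → *waruupu*.

okeomo, waruupu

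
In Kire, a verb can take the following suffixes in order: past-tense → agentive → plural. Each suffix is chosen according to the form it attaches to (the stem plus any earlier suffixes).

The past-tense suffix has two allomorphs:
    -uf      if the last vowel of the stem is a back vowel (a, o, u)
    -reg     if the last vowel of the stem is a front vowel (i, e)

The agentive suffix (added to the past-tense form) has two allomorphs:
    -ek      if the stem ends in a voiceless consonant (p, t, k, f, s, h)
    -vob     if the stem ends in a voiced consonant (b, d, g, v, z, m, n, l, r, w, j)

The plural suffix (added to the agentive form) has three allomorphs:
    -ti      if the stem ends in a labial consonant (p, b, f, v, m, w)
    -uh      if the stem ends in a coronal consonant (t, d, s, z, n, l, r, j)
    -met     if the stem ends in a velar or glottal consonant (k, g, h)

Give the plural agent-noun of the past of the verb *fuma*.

*fuma*: last vowel = /a/, a back vowel → -uf → *fumauf*.
The final consonant of the past-tense form *fumauf* is /f/, which is voiceless, so the agentive suffix is -ek, giving *fumaufek*.
The final consonant of the agentive form *fumaufek* is /k/, which is velar/glottal, so the plural suffix is -met, giving *fumaufekmet*.

fumaufekmet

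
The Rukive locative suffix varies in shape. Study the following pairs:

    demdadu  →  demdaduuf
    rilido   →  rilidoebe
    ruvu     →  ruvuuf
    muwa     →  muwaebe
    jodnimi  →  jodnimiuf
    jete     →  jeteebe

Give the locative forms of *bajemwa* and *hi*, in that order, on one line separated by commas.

The alternation tracks the last vowel of the stem — -uf when the last vowel of the stem is a high vowel (*demdadu*, *ruvu*, *jodnimi*); -ebe when the last vowel of the stem is a non-high vowel (*rilido*, *muwa*, *jete*).
The last vowel of *bajemwa* is /a/, which is a non-high vowel, so the suffix is -ebe, giving *bajemwaebe*.
The last vowel of *hi* is /i/, which is a high vowel, so the suffix is -uf, giving *hiuf*.

bajemwaebe, hiuf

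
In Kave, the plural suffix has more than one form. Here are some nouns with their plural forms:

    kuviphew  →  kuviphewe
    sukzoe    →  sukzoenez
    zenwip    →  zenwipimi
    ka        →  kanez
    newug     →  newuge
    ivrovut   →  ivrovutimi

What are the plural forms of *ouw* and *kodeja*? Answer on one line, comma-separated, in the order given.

ouwe, kodejanez

The alternation tracks the final sound of the stem — -imi when the stem ends in a voiceless consonant (*zenwip*, *ivrovut*); -e when the stem ends in a voiced consonant (*kuviphew*, *newug*); -nez when the stem ends in a vowel (*sukzoe*, *ka*).
*ouw*: final sound = /w/, a voiced consonant → -e → *ouwe*.
The final sound of *kodeja* is /a/, which is a vowel, so the suffix is -nez, giving *kodejanez*.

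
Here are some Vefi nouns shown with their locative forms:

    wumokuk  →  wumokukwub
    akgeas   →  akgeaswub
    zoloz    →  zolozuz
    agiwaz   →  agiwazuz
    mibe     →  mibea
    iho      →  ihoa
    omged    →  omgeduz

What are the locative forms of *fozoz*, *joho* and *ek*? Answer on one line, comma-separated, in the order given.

The alternation tracks the final sound of the stem — -wub when the stem ends in a voiceless consonant (*wumokuk*, *akgeas*); -uz when the stem ends in a voiced consonant (*zoloz*, *agiwaz*, *omged*); -a when the stem ends in a vowel (*mibe*, *iho*).
Since the final sound of *fozoz* is /z/ (a voiced consonant), it takes -uz, giving *fozozuz*.
The final sound of *joho* is /o/, which is a vowel, so the suffix is -a, giving *johoa*.
The final sound of *ek* is /k/, which is a voiceless consonant, so the suffix is -wub, giving *ekwub*.

fozozuz, johoa, ekwub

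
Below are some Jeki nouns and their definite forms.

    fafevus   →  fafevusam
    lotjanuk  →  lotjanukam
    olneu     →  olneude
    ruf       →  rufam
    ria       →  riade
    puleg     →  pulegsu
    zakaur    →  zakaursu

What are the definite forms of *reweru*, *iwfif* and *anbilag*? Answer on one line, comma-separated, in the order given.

Looking at the final sound of each stem: -am when the stem ends in a voiceless consonant (*fafevus*, *lotjanuk*, *ruf*); -su when the stem ends in a voiced consonant (*puleg*, *zakaur*); -de when the stem ends in a vowel (*olneu*, *ria*).
The final sound of *reweru* is /u/, which is a vowel, so the suffix is -de, giving *rewerude*.
*iwfif*: final sound = /f/, a voiceless consonant → -am → *iwfifam*.
Since the final sound of *anbilag* is /g/ (a voiced consonant), it takes -su, giving *anbilagsu*.

rewerude, iwfifam, anbilagsu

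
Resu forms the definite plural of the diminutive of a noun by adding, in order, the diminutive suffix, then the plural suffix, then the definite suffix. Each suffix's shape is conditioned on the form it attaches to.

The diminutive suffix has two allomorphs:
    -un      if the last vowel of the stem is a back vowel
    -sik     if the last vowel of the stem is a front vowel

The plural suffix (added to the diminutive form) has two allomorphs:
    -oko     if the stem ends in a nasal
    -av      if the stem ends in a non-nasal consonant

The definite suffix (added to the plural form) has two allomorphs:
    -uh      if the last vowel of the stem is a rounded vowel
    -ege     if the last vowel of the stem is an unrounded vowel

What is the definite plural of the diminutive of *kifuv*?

The last vowel of *kifuv* is /u/, which is a back vowel, so the diminutive suffix is -un, giving *kifuvun*.
The diminutive form *kifuvun* — final consonant /n/ (a nasal) → -oko → *kifuvunoko*.
The plural form *kifuvunoko*: last vowel = /o/, a rounded vowel → -uh → *kifuvunokouh*.

kifuvunokouh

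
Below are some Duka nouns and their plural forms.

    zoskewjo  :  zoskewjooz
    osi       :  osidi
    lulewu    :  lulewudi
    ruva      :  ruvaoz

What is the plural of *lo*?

The pattern is height harmony: -di when the last vowel of the stem is a high vowel (*osi*, *lulewu*); -oz when the last vowel of the stem is a non-high vowel (*zoskewjo*, *ruva*).
The last vowel of *lo* is /o/, which is a non-high vowel, so the suffix is -oz, giving *looz*.

looz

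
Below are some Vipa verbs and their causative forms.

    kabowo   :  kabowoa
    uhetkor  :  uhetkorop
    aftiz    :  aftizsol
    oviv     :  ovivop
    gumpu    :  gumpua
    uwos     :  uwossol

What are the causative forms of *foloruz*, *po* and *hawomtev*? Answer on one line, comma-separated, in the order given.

Looking at the final sound of each stem: -sol when the stem ends in a sibilant (*aftiz*, *uwos*); -op when the stem ends in a non-sibilant consonant (*uhetkor*, *oviv*); -a when the stem ends in a vowel (*kabowo*, *gumpu*).
*foloruz*: final sound = /z/, a sibilant → -sol → *foloruzsol*.
*po*: final sound = /o/, a vowel → -a → *poa*.
*hawomtev* — final sound /v/ (a non-sibilant consonant) → -op → *hawomtevop*.

foloruzsol, poa, hawomtevop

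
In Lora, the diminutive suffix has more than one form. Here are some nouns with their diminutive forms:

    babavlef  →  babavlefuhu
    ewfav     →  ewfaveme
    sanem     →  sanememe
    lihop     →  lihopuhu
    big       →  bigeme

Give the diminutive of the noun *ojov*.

ojoveme

Looking at the final consonant of each stem: -uhu when the stem ends in a voiceless consonant (*babavlef*, *lihop*); -eme when the stem ends in a voiced consonant (*ewfav*, *sanem*, *big*).
The final consonant of *ojov* is /v/, which is voiced, so the suffix is -eme, giving *ojoveme*.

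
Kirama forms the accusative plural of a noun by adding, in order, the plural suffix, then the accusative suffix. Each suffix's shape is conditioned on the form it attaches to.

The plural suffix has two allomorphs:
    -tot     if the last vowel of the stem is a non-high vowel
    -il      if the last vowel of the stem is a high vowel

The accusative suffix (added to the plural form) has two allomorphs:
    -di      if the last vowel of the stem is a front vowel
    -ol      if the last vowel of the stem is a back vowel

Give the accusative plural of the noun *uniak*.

uniaktotol

*uniak* — last vowel /a/ (a non-high vowel) → -tot → *uniaktot*.
The plural form *uniaktot* — last vowel /o/ (a back vowel) → -ol → *uniaktotol*.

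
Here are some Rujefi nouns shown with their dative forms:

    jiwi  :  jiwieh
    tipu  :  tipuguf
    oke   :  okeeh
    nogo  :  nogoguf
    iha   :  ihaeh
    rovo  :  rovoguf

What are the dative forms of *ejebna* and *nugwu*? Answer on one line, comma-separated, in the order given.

ejebnaeh, nugwuguf

Looking at the last vowel of each stem: -guf when the last vowel of the stem is a rounded vowel (*tipu*, *nogo*, *rovo*); -eh when the last vowel of the stem is an unrounded vowel (*jiwi*, *oke*, *iha*).
The last vowel of *ejebna* is /a/, which is an unrounded vowel, so the suffix is -eh, giving *ejebnaeh*.
*nugwu* — last vowel /u/ (a rounded vowel) → -guf → *nugwuguf*.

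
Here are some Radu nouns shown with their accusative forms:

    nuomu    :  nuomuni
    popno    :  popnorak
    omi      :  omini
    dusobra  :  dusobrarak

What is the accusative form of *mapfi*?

The suffix is conditioned by the last vowel: -ni when the last vowel of the stem is a high vowel (*nuomu*, *omi*); -rak when the last vowel of the stem is a non-high vowel (*popno*, *dusobra*).
Since the last vowel of *mapfi* is /i/ (a high vowel), it takes -ni, giving *mapfini*.

mapfini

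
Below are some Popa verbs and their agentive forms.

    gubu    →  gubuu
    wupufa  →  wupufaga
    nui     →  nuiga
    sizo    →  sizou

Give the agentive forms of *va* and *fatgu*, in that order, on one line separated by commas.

vaga, fatguu

The pattern is rounding harmony: -u when the last vowel of the stem is a rounded vowel (*gubu*, *sizo*); -ga when the last vowel of the stem is an unrounded vowel (*wupufa*, *nui*).
*va*: last vowel = /a/, an unrounded vowel → -ga → *vaga*.
*fatgu*: last vowel = /u/, a rounded vowel → -u → *fatguu*.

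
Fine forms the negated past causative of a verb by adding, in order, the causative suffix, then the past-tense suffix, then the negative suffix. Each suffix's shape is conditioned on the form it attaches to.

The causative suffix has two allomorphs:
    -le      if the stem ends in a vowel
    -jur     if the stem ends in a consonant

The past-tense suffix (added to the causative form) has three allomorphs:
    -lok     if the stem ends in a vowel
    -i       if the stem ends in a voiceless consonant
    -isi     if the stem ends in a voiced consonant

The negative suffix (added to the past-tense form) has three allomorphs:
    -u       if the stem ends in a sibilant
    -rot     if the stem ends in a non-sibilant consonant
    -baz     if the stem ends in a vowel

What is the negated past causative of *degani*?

deganilelokrot

*degani* — final sound /i/ (a vowel) → -le → *deganile*.
Since the final sound of the causative form *deganile* is /e/ (a vowel), it takes -lok, giving *deganilelok*.
The final sound of the past-tense form *deganilelok* is /k/, which is a non-sibilant consonant, so the negative suffix is -rot, giving *deganilelokrot*.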